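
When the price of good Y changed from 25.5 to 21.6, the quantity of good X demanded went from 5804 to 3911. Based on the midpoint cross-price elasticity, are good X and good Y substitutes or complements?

substitutes

%ΔQ_x = (3911 − 5804)/[(5804+3911)/2] = -1893/4857.5 ≈ -0.3897.
%ΔP_y = (21.6 − 25.5)/[(25.5+21.6)/2] ≈ -0.1656.
E_xy = -0.3897/-0.1656 ≈ 2.353.
E_xy > 0, so the goods are substitutes.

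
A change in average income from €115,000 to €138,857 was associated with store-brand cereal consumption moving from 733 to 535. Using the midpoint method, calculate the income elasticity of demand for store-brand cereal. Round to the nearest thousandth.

%ΔQ = (535 − 733)/[(733+535)/2] = -198/634 ≈ -0.3123.
%ΔI = (138,857 − 115,000)/[(115,000+138,857)/2] = 23857/126928.5 ≈ 0.1880.
E_I = %ΔQ/%ΔI ≈ -1.662.
E_I < 0: inferior good.

-1.662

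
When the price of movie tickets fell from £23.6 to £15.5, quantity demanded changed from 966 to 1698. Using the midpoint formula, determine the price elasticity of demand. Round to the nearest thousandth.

%ΔQ = (1698 − 966)/[(966 + 1698)/2] = 732/1332 ≈ 0.5495.
%Δp = (15.5 − 23.6)/[(23.6 + 15.5)/2] = -8.1/19.55 ≈ -0.4143.
Arc elasticity E = %ΔQ/%Δp ≈ 0.5495/-0.4143 ≈ -1.326.
|E| > 1: demand is elastic over this range.

-1.326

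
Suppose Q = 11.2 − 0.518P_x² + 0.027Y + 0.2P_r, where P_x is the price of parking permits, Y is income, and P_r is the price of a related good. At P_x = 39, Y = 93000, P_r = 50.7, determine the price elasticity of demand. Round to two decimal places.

First evaluate Q: 11.2 − 0.518(39)² + 0.027(93000) + 0.2(50.7) = 11.2 − 787.878 + 2511 + 10.14 = 1744.462.
∂Q/∂P_x = −2·0.518·P_x = -40.404, so E_p = -40.404·(39/1744.462) ≈ -0.90.
|E_p| < 1: demand is inelastic.

-0.90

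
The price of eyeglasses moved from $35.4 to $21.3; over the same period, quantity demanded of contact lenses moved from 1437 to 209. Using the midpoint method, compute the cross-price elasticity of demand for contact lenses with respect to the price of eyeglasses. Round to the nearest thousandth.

3.000

%ΔQ_x = (209 − 1437)/[(1437+209)/2] = -1228/823 ≈ -1.4921.
%ΔP_y = (21.3 − 35.4)/[(35.4+21.3)/2] ≈ -0.4974.
E_xy = -1.4921/-0.4974 ≈ 3.000.
E_xy > 0, so contact lenses and eyeglasses are substitutes.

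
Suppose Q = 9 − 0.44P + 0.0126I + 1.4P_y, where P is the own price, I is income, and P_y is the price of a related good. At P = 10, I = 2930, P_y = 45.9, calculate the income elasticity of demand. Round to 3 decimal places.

0.349

First evaluate Q: 9 − 0.44(10) + 0.0126(2930) + 1.4(45.9) = 9 − 4.4 + 36.918 + 64.26 = 105.778.
∂Q/∂I = +0.0126, so E_I = 0.0126·(2930/105.778) ≈ 0.349.
E_I ∈ (0,1): normal good (necessity).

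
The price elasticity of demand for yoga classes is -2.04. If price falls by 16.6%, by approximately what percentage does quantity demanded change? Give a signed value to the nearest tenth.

%ΔQ ≈ E × %ΔP = (-2.04) × (-16.6%) ≈ 33.9%.

33.9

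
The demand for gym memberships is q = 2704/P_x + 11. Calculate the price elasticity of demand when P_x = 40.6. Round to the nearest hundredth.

At P_x = 40.6, q = 77.601.
dq/dP_x = −2704/P_x² = −1.6404.
Point elasticity E = (dq/dP_x)·(P_x/q) = -1.6404 × 40.6/77.601 ≈ -0.86.
|E| < 1, so demand is inelastic at this price.

-0.86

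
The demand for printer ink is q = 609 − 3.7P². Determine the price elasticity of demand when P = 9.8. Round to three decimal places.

-2.802

At P = 9.8, q = 253.652.
dq/dP = −2·3.7·P = −72.52.
Point elasticity E = (dq/dP)·(P/q) = -72.52 × 9.8/253.652 ≈ -2.802.
|E| > 1, so demand is elastic at this price.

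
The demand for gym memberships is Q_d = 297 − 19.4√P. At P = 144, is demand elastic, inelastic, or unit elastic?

elastic

At P = 144, Q_d = 64.2.
dQ_d/dP = −19.4/(2√P) = −19.4/(2·12).
Point elasticity E = (dQ_d/dP)·(P/Q_d) = -0.8083 × 144/64.2 ≈ -1.813.
|E| ≈ 1.813 > 1, so demand is elastic.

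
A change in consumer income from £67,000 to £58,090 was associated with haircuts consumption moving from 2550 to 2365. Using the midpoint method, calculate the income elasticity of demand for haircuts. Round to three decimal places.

0.528

%ΔQ = (2365 − 2550)/[(2550+2365)/2] = -185/2457.5 ≈ -0.0753.
%ΔM = (58,090 − 67,000)/[(67,000+58,090)/2] = -8910/62545 ≈ -0.1425.
E_I = %ΔQ/%ΔM ≈ 0.528.
E_I ∈ (0,1): normal good (necessity).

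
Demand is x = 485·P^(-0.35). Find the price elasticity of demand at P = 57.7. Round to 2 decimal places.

For a Cobb–Douglas (constant-elasticity) form x = A·P^α·…, the elasticity with respect to P equals the exponent α at every point.
Here the exponent on P is -0.35, so the price elasticity of demand is -0.35.

-0.35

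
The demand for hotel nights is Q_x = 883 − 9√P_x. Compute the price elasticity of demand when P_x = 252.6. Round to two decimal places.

At P_x = 252.6, Q_x = 739.9594.
dQ_x/dP_x = −9/(2√P_x) = −9/(2·15.8934).
Point elasticity E = (dQ_x/dP_x)·(P_x/Q_x) = -0.2831 × 252.6/739.9594 ≈ -0.10.
|E| < 1, so demand is inelastic at this price.

-0.10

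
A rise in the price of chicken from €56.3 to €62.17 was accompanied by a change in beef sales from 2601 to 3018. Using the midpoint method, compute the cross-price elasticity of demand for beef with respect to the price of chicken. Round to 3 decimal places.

%ΔQ_x = (3018 − 2601)/[(2601+3018)/2] = 417/2809.5 ≈ 0.1484.
%ΔP_y = (62.17 − 56.3)/[(56.3+62.17)/2] ≈ 0.0991.
E_xy = 0.1484/0.0991 ≈ 1.498.
E_xy > 0, so beef and chicken are substitutes.

1.498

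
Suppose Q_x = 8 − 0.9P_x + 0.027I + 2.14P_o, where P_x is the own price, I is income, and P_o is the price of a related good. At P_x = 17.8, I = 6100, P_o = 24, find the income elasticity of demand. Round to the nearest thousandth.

0.792

At the given point, Q_x = 8 − 0.9(17.8) + 0.027(6100) + 2.14(24) = 8 − 16.02 + 164.7 + 51.36 = 208.04.
∂Q_x/∂I = +0.027, so E_I = 0.027·(6100/208.04) ≈ 0.792.
E_I ∈ (0,1): normal good (necessity).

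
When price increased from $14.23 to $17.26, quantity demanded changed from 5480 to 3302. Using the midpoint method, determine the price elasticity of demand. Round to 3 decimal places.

-2.577

%Δq = (3302 − 5480)/[(5480 + 3302)/2] = -2178/4391 ≈ -0.4960.
%ΔP = (17.26 − 14.23)/[(14.23 + 17.26)/2] = 3.03/15.745 ≈ 0.1924.
Arc elasticity E = %Δq/%ΔP ≈ -0.4960/0.1924 ≈ -2.577.
|E| > 1: demand is elastic over this range.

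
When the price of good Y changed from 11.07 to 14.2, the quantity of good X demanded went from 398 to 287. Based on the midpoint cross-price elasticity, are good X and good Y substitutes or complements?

complements

%ΔQ_x = (287 − 398)/[(398+287)/2] = -111/342.5 ≈ -0.3241.
%ΔP_y = (14.2 − 11.07)/[(11.07+14.2)/2] ≈ 0.2477.
E_xy = -0.3241/0.2477 ≈ -1.308.
E_xy < 0, so the goods are complements.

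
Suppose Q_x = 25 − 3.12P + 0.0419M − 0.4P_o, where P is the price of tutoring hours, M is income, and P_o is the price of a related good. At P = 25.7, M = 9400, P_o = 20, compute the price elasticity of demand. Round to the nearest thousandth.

-0.242

At the given point, Q_x = 25 − 3.12(25.7) + 0.0419(9400) − 0.4(20) = 25 − 80.184 + 393.86 − 8 = 330.676.
∂Q_x/∂P = −3.12, so E_p = (−3.12)·(25.7/330.676) ≈ -0.242.
|E_p| < 1: demand is inelastic.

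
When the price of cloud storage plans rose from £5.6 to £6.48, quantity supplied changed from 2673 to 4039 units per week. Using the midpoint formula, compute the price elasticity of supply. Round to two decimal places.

2.79

%ΔQ = (4039 − 2673)/[(2673 + 4039)/2] = 1366/3356 ≈ 0.4070.
%ΔP = (6.48 − 5.6)/[(5.6 + 6.48)/2] = 0.88/6.04 ≈ 0.1457.
Arc elasticity E = %ΔQ/%ΔP ≈ 0.4070/0.1457 ≈ 2.79.
|E| > 1: supply is elastic over this range.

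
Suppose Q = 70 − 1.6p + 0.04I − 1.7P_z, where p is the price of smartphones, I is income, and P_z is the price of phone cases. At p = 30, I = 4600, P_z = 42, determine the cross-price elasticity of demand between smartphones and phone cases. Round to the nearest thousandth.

First evaluate Q: 70 − 1.6(30) + 0.04(4600) − 1.7(42) = 70 − 48 + 184 − 71.4 = 134.6.
∂Q/∂P_z = −1.7, so E_xy = -1.7·(42/134.6) ≈ -0.530.
E_xy < 0: the goods are complements.

-0.530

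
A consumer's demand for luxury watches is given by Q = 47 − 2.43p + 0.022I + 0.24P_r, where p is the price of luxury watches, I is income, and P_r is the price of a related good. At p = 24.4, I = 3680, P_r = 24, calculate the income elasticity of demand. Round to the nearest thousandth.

1.088

Evaluating quantity at (p, I, P_r) gives Q = 47 − 2.43(24.4) + 0.022(3680) + 0.24(24) = 47 − 59.292 + 80.96 + 5.76 = 74.428.
∂Q/∂I = +0.022, so E_I = 0.022·(3680/74.428) ≈ 1.088.
E_I > 1: normal good (luxury).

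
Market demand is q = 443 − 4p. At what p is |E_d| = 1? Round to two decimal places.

55.38

For linear demand q = a − bp, E = −bp/(a − bp). |E| = 1 ⇒ bp = a − bp ⇒ p = a/(2b).
p = 443/(2·4) ≈ 55.38.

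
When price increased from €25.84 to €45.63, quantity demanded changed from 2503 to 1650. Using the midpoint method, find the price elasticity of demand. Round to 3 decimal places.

%ΔQ = (1650 − 2503)/[(2503 + 1650)/2] = -853/2076.5 ≈ -0.4108.
%Δp = (45.63 − 25.84)/[(25.84 + 45.63)/2] = 19.79/35.735 ≈ 0.5538.
Arc elasticity E = %ΔQ/%Δp ≈ -0.4108/0.5538 ≈ -0.742.
|E| < 1: demand is inelastic over this range.

-0.742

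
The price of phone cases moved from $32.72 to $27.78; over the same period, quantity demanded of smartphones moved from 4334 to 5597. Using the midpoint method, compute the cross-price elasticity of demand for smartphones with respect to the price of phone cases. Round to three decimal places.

-1.558

%ΔQ_x = (5597 − 4334)/[(4334+5597)/2] = 1263/4965.5 ≈ 0.2544.
%ΔP_y = (27.78 − 32.72)/[(32.72+27.78)/2] ≈ -0.1633.
E_xy = 0.2544/-0.1633 ≈ -1.558.
E_xy < 0, so smartphones and phone cases are complements.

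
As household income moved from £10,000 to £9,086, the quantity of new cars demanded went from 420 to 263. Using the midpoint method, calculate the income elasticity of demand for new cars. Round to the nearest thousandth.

4.800

%ΔQ = (263 − 420)/[(420+263)/2] = -157/341.5 ≈ -0.4597.
%ΔM = (9,086 − 10,000)/[(10,000+9,086)/2] = -914/9543 ≈ -0.0958.
E_I = %ΔQ/%ΔM ≈ 4.800.
E_I > 1: normal good (luxury).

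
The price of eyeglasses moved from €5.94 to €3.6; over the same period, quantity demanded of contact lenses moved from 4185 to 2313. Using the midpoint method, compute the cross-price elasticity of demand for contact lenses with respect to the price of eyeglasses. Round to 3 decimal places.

1.175

%ΔQ_x = (2313 − 4185)/[(4185+2313)/2] = -1872/3249 ≈ -0.5762.
%ΔP_y = (3.6 − 5.94)/[(5.94+3.6)/2] ≈ -0.4906.
E_xy = -0.5762/-0.4906 ≈ 1.175.
E_xy > 0, so contact lenses and eyeglasses are substitutes.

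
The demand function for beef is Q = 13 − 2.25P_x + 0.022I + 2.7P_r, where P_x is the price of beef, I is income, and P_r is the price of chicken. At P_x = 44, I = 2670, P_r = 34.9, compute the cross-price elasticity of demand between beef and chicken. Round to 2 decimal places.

1.41

First evaluate Q: 13 − 2.25(44) + 0.022(2670) + 2.7(34.9) = 13 − 99 + 58.74 + 94.23 = 66.97.
∂Q/∂P_r = +2.7, so E_xy = 2.7·(34.9/66.97) ≈ 1.41.
E_xy > 0: the goods are substitutes.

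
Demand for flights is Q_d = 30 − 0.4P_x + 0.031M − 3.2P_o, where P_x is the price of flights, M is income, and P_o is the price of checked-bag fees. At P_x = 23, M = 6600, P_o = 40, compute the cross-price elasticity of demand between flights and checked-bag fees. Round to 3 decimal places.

-1.314

Evaluating quantity at (P_x, M, P_o) gives Q_d = 30 − 0.4(23) + 0.031(6600) − 3.2(40) = 30 − 9.2 + 204.6 − 128 = 97.4.
∂Q_d/∂P_o = −3.2, so E_xy = -3.2·(40/97.4) ≈ -1.314.
E_xy < 0: the goods are complements.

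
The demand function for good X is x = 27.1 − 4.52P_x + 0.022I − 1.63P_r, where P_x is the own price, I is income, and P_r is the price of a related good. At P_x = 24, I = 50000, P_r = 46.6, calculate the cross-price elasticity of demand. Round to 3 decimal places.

-0.081

Evaluating quantity at (P_x, I, P_r) gives x = 27.1 − 4.52(24) + 0.022(50000) − 1.63(46.6) = 27.1 − 108.48 + 1100 − 75.958 = 942.662.
∂x/∂P_r = −1.63, so E_xy = -1.63·(46.6/942.662) ≈ -0.081.
E_xy < 0: the goods are complements.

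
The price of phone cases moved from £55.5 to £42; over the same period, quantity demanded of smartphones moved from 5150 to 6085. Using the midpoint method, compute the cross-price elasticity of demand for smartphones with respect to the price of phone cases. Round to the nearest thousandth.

-0.601

%ΔQ_x = (6085 − 5150)/[(5150+6085)/2] = 935/5617.5 ≈ 0.1664.
%ΔP_y = (42 − 55.5)/[(55.5+42)/2] ≈ -0.2769.
E_xy = 0.1664/-0.2769 ≈ -0.601.
E_xy < 0, so smartphones and phone cases are complements.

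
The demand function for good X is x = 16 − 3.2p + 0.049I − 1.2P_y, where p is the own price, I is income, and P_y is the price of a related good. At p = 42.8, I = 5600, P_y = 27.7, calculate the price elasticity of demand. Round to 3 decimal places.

At the given point, x = 16 − 3.2(42.8) + 0.049(5600) − 1.2(27.7) = 16 − 136.96 + 274.4 − 33.24 = 120.2.
∂x/∂p = −3.2, so E_p = (−3.2)·(42.8/120.2) ≈ -1.139.
|E_p| > 1: demand is elastic.

-1.139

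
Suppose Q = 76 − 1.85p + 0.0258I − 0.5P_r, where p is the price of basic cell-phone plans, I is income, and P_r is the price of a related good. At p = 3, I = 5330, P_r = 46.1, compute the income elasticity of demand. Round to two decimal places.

At the given point, Q = 76 − 1.85(3) + 0.0258(5330) − 0.5(46.1) = 76 − 5.55 + 137.514 − 23.05 = 184.914.
∂Q/∂I = +0.0258, so E_I = 0.0258·(5330/184.914) ≈ 0.74.
E_I ∈ (0,1): normal good (necessity).

0.74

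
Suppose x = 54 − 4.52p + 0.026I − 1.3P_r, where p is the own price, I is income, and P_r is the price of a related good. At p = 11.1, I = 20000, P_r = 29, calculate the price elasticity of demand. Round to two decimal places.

-0.10

x = 54 − 4.52(11.1) + 0.026(20000) − 1.3(29) = 54 − 50.172 + 520 − 37.7 = 486.128.
∂x/∂p = −4.52, so E_p = (−4.52)·(11.1/486.128) ≈ -0.10.
|E_p| < 1: demand is inelastic.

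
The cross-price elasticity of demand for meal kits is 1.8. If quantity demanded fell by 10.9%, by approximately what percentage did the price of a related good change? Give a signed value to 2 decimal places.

-6.06

%ΔQ ≈ E × %ΔP_y ⇒ %ΔP_y = %ΔQ / E = (-10.9%)/(1.8) ≈ -6.06%.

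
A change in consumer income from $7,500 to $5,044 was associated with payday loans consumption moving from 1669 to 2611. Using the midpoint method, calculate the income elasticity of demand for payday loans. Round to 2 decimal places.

%ΔQ = (2611 − 1669)/[(1669+2611)/2] = 942/2140 ≈ 0.4402.
%ΔI = (5,044 − 7,500)/[(7,500+5,044)/2] = -2456/6272 ≈ -0.3916.
E_I = %ΔQ/%ΔI ≈ -1.12.
E_I < 0: inferior good.

-1.12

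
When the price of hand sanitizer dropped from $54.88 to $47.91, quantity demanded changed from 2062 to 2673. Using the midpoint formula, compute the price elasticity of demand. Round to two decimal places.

-1.90

%ΔQ = (2673 − 2062)/[(2062 + 2673)/2] = 611/2367.5 ≈ 0.2581.
%ΔP = (47.91 − 54.88)/[(54.88 + 47.91)/2] = -6.97/51.395 ≈ -0.1356.
Arc elasticity E = %ΔQ/%ΔP ≈ 0.2581/-0.1356 ≈ -1.90.
|E| > 1: demand is elastic over this range.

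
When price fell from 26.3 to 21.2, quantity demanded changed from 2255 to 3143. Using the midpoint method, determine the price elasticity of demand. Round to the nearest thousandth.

-1.532

%ΔQ = (3143 − 2255)/[(2255 + 3143)/2] = 888/2699 ≈ 0.3290.
%ΔP = (21.2 − 26.3)/[(26.3 + 21.2)/2] = -5.1/23.75 ≈ -0.2147.
Arc elasticity E = %ΔQ/%ΔP ≈ 0.3290/-0.2147 ≈ -1.532.
|E| > 1: demand is elastic over this range.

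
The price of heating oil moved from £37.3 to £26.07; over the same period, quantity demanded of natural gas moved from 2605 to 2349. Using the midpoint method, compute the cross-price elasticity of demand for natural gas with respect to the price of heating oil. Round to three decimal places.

0.292

%ΔQ_x = (2349 − 2605)/[(2605+2349)/2] = -256/2477 ≈ -0.1034.
%ΔP_y = (26.07 − 37.3)/[(37.3+26.07)/2] ≈ -0.3544.
E_xy = -0.1034/-0.3544 ≈ 0.292.
E_xy > 0, so natural gas and heating oil are substitutes.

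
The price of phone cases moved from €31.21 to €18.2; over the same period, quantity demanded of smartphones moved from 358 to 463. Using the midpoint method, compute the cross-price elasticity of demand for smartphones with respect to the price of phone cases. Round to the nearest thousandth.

%ΔQ_x = (463 − 358)/[(358+463)/2] = 105/410.5 ≈ 0.2558.
%ΔP_y = (18.2 − 31.21)/[(31.21+18.2)/2] ≈ -0.5266.
E_xy = 0.2558/-0.5266 ≈ -0.486.
E_xy < 0, so smartphones and phone cases are complements.

-0.486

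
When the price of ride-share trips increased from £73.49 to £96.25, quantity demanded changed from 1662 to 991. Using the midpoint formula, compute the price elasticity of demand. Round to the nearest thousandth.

-1.886

%ΔQ = (991 − 1662)/[(1662 + 991)/2] = -671/1326.5 ≈ -0.5058.
%Δp = (96.25 − 73.49)/[(73.49 + 96.25)/2] = 22.76/84.87 ≈ 0.2682.
Arc elasticity E = %ΔQ/%Δp ≈ -0.5058/0.2682 ≈ -1.886.
|E| > 1: demand is elastic over this range.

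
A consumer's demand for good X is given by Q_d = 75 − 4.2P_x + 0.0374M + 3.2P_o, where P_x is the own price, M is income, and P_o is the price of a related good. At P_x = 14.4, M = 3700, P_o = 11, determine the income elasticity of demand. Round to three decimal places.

At the given point, Q_d = 75 − 4.2(14.4) + 0.0374(3700) + 3.2(11) = 75 − 60.48 + 138.38 + 35.2 = 188.1.
∂Q_d/∂M = +0.0374, so E_I = 0.0374·(3700/188.1) ≈ 0.736.
E_I ∈ (0,1): normal good (necessity).

0.736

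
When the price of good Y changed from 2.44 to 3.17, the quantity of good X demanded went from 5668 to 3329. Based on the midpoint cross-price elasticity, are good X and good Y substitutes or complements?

complements

%ΔQ_x = (3329 − 5668)/[(5668+3329)/2] = -2339/4498.5 ≈ -0.5200.
%ΔP_y = (3.17 − 2.44)/[(2.44+3.17)/2] ≈ 0.2602.
E_xy = -0.5200/0.2602 ≈ -1.998.
E_xy < 0, so the goods are complements.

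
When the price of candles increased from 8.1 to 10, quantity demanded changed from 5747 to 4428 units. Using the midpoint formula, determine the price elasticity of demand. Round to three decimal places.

%Δq = (4428 − 5747)/[(5747 + 4428)/2] = -1319/5087.5 ≈ -0.2593.
%ΔP = (10 − 8.1)/[(8.1 + 10)/2] = 1.9/9.05 ≈ 0.2099.
Arc elasticity E = %Δq/%ΔP ≈ -0.2593/0.2099 ≈ -1.235.
|E| > 1: demand is elastic over this range.

-1.235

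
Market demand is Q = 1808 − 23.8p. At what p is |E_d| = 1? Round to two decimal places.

For linear demand Q = a − bp, E = −bp/(a − bp). |E| = 1 ⇒ bp = a − bp ⇒ p = a/(2b).
p = 1808/(2·23.8) ≈ 37.98.

37.98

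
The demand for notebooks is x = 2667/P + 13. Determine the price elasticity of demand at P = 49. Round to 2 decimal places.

-0.81

At P = 49, x = 67.4286.
dx/dP = −2667/P² = −1.1108.
Point elasticity E = (dx/dP)·(P/x) = -1.1108 × 49/67.4286 ≈ -0.81.
|E| < 1, so demand is inelastic at this price.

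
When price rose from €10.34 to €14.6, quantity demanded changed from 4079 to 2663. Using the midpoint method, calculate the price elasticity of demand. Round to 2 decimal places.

%ΔQ = (2663 − 4079)/[(4079 + 2663)/2] = -1416/3371 ≈ -0.4201.
%ΔP = (14.6 − 10.34)/[(10.34 + 14.6)/2] = 4.26/12.47 ≈ 0.3416.
Arc elasticity E = %ΔQ/%ΔP ≈ -0.4201/0.3416 ≈ -1.23.
|E| > 1: demand is elastic over this range.

-1.23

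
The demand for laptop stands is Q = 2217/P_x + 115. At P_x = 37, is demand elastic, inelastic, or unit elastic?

inelastic

At P_x = 37, Q = 174.9189.
dQ/dP_x = −2217/P_x² = −1.6194.
Point elasticity E = (dQ/dP_x)·(P_x/Q) = -1.6194 × 37/174.9189 ≈ -0.343.
|E| ≈ 0.343 < 1, so demand is inelastic.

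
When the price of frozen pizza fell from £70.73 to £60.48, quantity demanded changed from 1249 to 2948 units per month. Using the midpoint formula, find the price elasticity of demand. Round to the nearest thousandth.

-5.182

%Δq = (2948 − 1249)/[(1249 + 2948)/2] = 1699/2098.5 ≈ 0.8096.
%ΔP = (60.48 − 70.73)/[(70.73 + 60.48)/2] = -10.25/65.605 ≈ -0.1562.
Arc elasticity E = %Δq/%ΔP ≈ 0.8096/-0.1562 ≈ -5.182.
|E| > 1: demand is elastic over this range.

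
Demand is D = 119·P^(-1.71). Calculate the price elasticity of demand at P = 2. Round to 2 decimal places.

-1.71

For a Cobb–Douglas (constant-elasticity) form D = A·P^α·…, the elasticity with respect to P equals the exponent α at every point.
Here the exponent on P is -1.71, so the price elasticity of demand is -1.71.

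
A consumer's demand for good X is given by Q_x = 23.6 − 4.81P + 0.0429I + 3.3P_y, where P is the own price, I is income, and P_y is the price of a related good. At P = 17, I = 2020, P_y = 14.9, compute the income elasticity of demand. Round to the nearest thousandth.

At the given point, Q_x = 23.6 − 4.81(17) + 0.0429(2020) + 3.3(14.9) = 23.6 − 81.77 + 86.658 + 49.17 = 77.658.
∂Q_x/∂I = +0.0429, so E_I = 0.0429·(2020/77.658) ≈ 1.116.
E_I > 1: normal good (luxury).

1.116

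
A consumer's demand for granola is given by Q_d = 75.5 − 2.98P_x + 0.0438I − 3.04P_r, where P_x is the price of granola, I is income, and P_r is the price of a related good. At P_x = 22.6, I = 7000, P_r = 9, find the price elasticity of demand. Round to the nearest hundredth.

Evaluating quantity at (P_x, I, P_r) gives Q_d = 75.5 − 2.98(22.6) + 0.0438(7000) − 3.04(9) = 75.5 − 67.348 + 306.6 − 27.36 = 287.392.
∂Q_d/∂P_x = −2.98, so E_p = (−2.98)·(22.6/287.392) ≈ -0.23.
|E_p| < 1: demand is inelastic.

-0.23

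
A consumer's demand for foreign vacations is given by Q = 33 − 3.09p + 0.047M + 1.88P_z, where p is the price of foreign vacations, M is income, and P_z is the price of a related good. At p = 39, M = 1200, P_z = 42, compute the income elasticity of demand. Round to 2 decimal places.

Q = 33 − 3.09(39) + 0.047(1200) + 1.88(42) = 33 − 120.51 + 56.4 + 78.96 = 47.85.
∂Q/∂M = +0.047, so E_I = 0.047·(1200/47.85) ≈ 1.18.
E_I > 1: normal good (luxury).

1.18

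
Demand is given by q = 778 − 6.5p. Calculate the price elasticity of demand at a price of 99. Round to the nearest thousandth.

At p = 99, q = 134.5.
dq/dp = −6.5.
Point elasticity E = (dq/dp)·(p/q) = -6.5 × 99/134.5 ≈ -4.784.
|E| > 1, so demand is elastic at this price.

-4.784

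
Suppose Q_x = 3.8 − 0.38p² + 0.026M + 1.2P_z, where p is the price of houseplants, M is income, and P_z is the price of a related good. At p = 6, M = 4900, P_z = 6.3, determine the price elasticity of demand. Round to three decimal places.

At the given point, Q_x = 3.8 − 0.38(6)² + 0.026(4900) + 1.2(6.3) = 3.8 − 13.68 + 127.4 + 7.56 = 125.08.
∂Q_x/∂p = −2·0.38·p = -4.56, so E_p = -4.56·(6/125.08) ≈ -0.219.
|E_p| < 1: demand is inelastic.

-0.219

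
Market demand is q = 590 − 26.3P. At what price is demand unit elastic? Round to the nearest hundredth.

11.22

For linear demand q = a − bP, E = −bP/(a − bP). |E| = 1 ⇒ bP = a − bP ⇒ P = a/(2b).
P = 590/(2·26.3) ≈ 11.22.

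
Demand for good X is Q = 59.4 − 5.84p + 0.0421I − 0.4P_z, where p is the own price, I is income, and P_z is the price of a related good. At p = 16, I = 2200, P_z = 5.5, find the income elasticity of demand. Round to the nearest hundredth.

1.64

Evaluating quantity at (p, I, P_z) gives Q = 59.4 − 5.84(16) + 0.0421(2200) − 0.4(5.5) = 59.4 − 93.44 + 92.62 − 2.2 = 56.38.
∂Q/∂I = +0.0421, so E_I = 0.0421·(2200/56.38) ≈ 1.64.
E_I > 1: normal good (luxury).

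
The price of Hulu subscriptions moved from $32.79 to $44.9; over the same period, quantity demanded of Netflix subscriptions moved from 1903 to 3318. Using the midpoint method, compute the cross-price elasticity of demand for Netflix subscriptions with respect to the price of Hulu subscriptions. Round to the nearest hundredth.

%ΔQ_x = (3318 − 1903)/[(1903+3318)/2] = 1415/2610.5 ≈ 0.5420.
%ΔP_y = (44.9 − 32.79)/[(32.79+44.9)/2] ≈ 0.3118.
E_xy = 0.5420/0.3118 ≈ 1.74.
E_xy > 0, so Netflix subscriptions and Hulu subscriptions are substitutes.

1.74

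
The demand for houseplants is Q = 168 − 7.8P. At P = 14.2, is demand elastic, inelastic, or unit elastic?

At P = 14.2, Q = 57.24.
dQ/dP = −7.8.
Point elasticity E = (dQ/dP)·(P/Q) = -7.8 × 14.2/57.24 ≈ -1.935.
|E| ≈ 1.935 > 1, so demand is elastic.

elastic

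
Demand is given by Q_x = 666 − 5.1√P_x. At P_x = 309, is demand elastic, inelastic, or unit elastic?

At P_x = 309, Q_x = 576.3502.
dQ_x/dP_x = −5.1/(2√P_x) = −5.1/(2·17.5784).
Point elasticity E = (dQ_x/dP_x)·(P_x/Q_x) = -0.1451 × 309/576.3502 ≈ -0.078.
|E| ≈ 0.078 < 1, so demand is inelastic.

inelastic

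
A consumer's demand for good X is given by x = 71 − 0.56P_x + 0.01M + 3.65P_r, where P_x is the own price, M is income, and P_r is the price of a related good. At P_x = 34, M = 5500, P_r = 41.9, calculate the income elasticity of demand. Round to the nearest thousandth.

Evaluating quantity at (P_x, M, P_r) gives x = 71 − 0.56(34) + 0.01(5500) + 3.65(41.9) = 71 − 19.04 + 55 + 152.935 = 259.895.
∂x/∂M = +0.01, so E_I = 0.01·(5500/259.895) ≈ 0.212.
E_I ∈ (0,1): normal good (necessity).

0.212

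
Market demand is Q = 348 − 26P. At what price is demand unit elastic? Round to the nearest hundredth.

6.69

For linear demand Q = a − bP, E = −bP/(a − bP). |E| = 1 ⇒ bP = a − bP ⇒ P = a/(2b).
P = 348/(2·26) ≈ 6.69.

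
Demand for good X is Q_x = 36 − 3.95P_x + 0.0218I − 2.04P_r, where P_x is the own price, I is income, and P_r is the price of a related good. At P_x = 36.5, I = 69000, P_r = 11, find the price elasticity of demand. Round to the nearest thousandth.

-0.105

Q_x = 36 − 3.95(36.5) + 0.0218(69000) − 2.04(11) = 36 − 144.175 + 1504.2 − 22.44 = 1373.585.
∂Q_x/∂P_x = −3.95, so E_p = (−3.95)·(36.5/1373.585) ≈ -0.105.
|E_p| < 1: demand is inelastic.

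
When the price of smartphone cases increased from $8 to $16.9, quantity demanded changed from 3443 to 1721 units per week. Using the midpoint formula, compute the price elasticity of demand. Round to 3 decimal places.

%Δq = (1721 − 3443)/[(3443 + 1721)/2] = -1722/2582 ≈ -0.6669.
%ΔP = (16.9 − 8)/[(8 + 16.9)/2] = 8.9/12.45 ≈ 0.7149.
Arc elasticity E = %Δq/%ΔP ≈ -0.6669/0.7149 ≈ -0.933.
|E| < 1: demand is inelastic over this range.

-0.933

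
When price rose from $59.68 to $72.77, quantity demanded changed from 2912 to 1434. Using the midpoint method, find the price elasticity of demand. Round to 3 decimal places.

%ΔQ = (1434 − 2912)/[(2912 + 1434)/2] = -1478/2173 ≈ -0.6802.
%ΔP = (72.77 − 59.68)/[(59.68 + 72.77)/2] = 13.09/66.225 ≈ 0.1977.
Arc elasticity E = %ΔQ/%ΔP ≈ -0.6802/0.1977 ≈ -3.441.
|E| > 1: demand is elastic over this range.

-3.441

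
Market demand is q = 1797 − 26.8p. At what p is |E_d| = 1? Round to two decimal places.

For linear demand q = a − bp, E = −bp/(a − bp). |E| = 1 ⇒ bp = a − bp ⇒ p = a/(2b).
p = 1797/(2·26.8) ≈ 33.53.

33.53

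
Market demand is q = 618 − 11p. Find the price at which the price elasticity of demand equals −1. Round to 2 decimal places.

28.09

For linear demand q = a − bp, E = −bp/(a − bp). |E| = 1 ⇒ bp = a − bp ⇒ p = a/(2b).
p = 618/(2·11) ≈ 28.09.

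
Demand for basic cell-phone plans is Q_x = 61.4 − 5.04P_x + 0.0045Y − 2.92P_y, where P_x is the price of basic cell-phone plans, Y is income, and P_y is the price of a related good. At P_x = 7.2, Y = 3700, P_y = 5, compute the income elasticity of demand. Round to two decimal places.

Evaluating quantity at (P_x, Y, P_y) gives Q_x = 61.4 − 5.04(7.2) + 0.0045(3700) − 2.92(5) = 61.4 − 36.288 + 16.65 − 14.6 = 27.162.
∂Q_x/∂Y = +0.0045, so E_I = 0.0045·(3700/27.162) ≈ 0.61.
E_I ∈ (0,1): normal good (necessity).

0.61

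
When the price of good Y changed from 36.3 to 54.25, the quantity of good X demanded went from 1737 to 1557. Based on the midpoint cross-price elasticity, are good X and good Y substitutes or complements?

%ΔQ_x = (1557 − 1737)/[(1737+1557)/2] = -180/1647 ≈ -0.1093.
%ΔP_y = (54.25 − 36.3)/[(36.3+54.25)/2] ≈ 0.3965.
E_xy = -0.1093/0.3965 ≈ -0.276.
E_xy < 0, so the goods are complements.

complements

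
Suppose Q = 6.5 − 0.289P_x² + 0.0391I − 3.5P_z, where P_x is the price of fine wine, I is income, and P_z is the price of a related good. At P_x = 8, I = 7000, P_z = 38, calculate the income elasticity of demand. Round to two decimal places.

2.13

Evaluating quantity at (P_x, I, P_z) gives Q = 6.5 − 0.289(8)² + 0.0391(7000) − 3.5(38) = 6.5 − 18.496 + 273.7 − 133 = 128.704.
∂Q/∂I = +0.0391, so E_I = 0.0391·(7000/128.704) ≈ 2.13.
E_I > 1: normal good (luxury).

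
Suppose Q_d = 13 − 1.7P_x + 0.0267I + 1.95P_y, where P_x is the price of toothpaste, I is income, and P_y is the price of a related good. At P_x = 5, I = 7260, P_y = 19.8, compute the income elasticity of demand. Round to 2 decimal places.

Substituting, Q_d = 13 − 1.7(5) + 0.0267(7260) + 1.95(19.8) = 13 − 8.5 + 193.842 + 38.61 = 236.952.
∂Q_d/∂I = +0.0267, so E_I = 0.0267·(7260/236.952) ≈ 0.82.
E_I ∈ (0,1): normal good (necessity).

0.82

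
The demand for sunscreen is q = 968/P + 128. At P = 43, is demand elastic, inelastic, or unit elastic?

inelastic

At P = 43, q = 150.5116.
dq/dP = −968/P² = −0.5235.
Point elasticity E = (dq/dP)·(P/q) = -0.5235 × 43/150.5116 ≈ -0.150.
|E| ≈ 0.150 < 1, so demand is inelastic.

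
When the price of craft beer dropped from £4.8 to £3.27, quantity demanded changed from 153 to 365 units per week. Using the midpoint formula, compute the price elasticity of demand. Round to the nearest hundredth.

-2.16

%ΔQ = (365 − 153)/[(153 + 365)/2] = 212/259 ≈ 0.8185.
%ΔP = (3.27 − 4.8)/[(4.8 + 3.27)/2] = -1.53/4.035 ≈ -0.3792.
Arc elasticity E = %ΔQ/%ΔP ≈ 0.8185/-0.3792 ≈ -2.16.
|E| > 1: demand is elastic over this range.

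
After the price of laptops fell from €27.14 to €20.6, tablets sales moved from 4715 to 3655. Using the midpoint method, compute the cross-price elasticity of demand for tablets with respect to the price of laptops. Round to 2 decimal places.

%ΔQ_x = (3655 − 4715)/[(4715+3655)/2] = -1060/4185 ≈ -0.2533.
%ΔP_y = (20.6 − 27.14)/[(27.14+20.6)/2] ≈ -0.2740.
E_xy = -0.2533/-0.2740 ≈ 0.92.
E_xy > 0, so tablets and laptops are substitutes.

0.92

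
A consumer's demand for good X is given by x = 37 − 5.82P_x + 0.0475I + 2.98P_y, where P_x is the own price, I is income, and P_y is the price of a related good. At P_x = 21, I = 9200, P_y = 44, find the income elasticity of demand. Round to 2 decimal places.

Evaluating quantity at (P_x, I, P_y) gives x = 37 − 5.82(21) + 0.0475(9200) + 2.98(44) = 37 − 122.22 + 437 + 131.12 = 482.9.
∂x/∂I = +0.0475, so E_I = 0.0475·(9200/482.9) ≈ 0.90.
E_I ∈ (0,1): normal good (necessity).

0.90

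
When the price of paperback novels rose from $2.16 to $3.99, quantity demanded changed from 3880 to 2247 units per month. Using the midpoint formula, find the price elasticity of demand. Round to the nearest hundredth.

%Δq = (2247 − 3880)/[(3880 + 2247)/2] = -1633/3063.5 ≈ -0.5331.
%ΔP = (3.99 − 2.16)/[(2.16 + 3.99)/2] = 1.83/3.075 ≈ 0.5951.
Arc elasticity E = %Δq/%ΔP ≈ -0.5331/0.5951 ≈ -0.90.
|E| < 1: demand is inelastic over this range.

-0.90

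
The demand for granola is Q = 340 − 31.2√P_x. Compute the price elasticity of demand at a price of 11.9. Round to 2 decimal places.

-0.23

At P_x = 11.9, Q = 232.3713.
dQ/dP_x = −31.2/(2√P_x) = −31.2/(2·3.4496).
Point elasticity E = (dQ/dP_x)·(P_x/Q) = -4.5222 × 11.9/232.3713 ≈ -0.23.
|E| < 1, so demand is inelastic at this price.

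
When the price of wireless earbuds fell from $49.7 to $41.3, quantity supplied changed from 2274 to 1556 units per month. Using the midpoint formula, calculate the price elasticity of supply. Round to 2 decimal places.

2.03

%ΔQ = (1556 − 2274)/[(2274 + 1556)/2] = -718/1915 ≈ -0.3749.
%Δp = (41.3 − 49.7)/[(49.7 + 41.3)/2] = -8.4/45.5 ≈ -0.1846.
Arc elasticity E = %ΔQ/%Δp ≈ -0.3749/-0.1846 ≈ 2.03.
|E| > 1: supply is elastic over this range.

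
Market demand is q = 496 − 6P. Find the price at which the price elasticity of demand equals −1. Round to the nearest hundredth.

41.33

For linear demand q = a − bP, E = −bP/(a − bP). |E| = 1 ⇒ bP = a − bP ⇒ P = a/(2b).
P = 496/(2·6) ≈ 41.33.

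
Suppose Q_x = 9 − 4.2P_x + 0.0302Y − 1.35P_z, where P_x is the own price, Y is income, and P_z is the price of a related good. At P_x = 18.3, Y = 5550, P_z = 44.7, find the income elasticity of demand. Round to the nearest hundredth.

Substituting, Q_x = 9 − 4.2(18.3) + 0.0302(5550) − 1.35(44.7) = 9 − 76.86 + 167.61 − 60.345 = 39.405.
∂Q_x/∂Y = +0.0302, so E_I = 0.0302·(5550/39.405) ≈ 4.25.
E_I > 1: normal good (luxury).

4.25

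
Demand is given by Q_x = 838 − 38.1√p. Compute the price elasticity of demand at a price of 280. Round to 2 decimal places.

-1.59

At p = 280, Q_x = 200.4651.
dQ_x/dp = −38.1/(2√p) = −38.1/(2·16.7332).
Point elasticity E = (dQ_x/dp)·(p/Q_x) = -1.1385 × 280/200.4651 ≈ -1.59.
|E| > 1, so demand is elastic at this price.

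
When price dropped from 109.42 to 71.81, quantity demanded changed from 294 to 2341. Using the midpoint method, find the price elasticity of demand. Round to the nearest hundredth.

-3.74

%ΔQ = (2341 − 294)/[(294 + 2341)/2] = 2047/1317.5 ≈ 1.5537.
%Δp = (71.81 − 109.42)/[(109.42 + 71.81)/2] = -37.61/90.615 ≈ -0.4151.
Arc elasticity E = %ΔQ/%Δp ≈ 1.5537/-0.4151 ≈ -3.74.
|E| > 1: demand is elastic over this range.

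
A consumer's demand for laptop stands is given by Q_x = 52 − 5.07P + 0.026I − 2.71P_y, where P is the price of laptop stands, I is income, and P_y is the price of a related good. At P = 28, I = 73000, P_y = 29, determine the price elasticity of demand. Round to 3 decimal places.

-0.082

Substituting, Q_x = 52 − 5.07(28) + 0.026(73000) − 2.71(29) = 52 − 141.96 + 1898 − 78.59 = 1729.45.
∂Q_x/∂P = −5.07, so E_p = (−5.07)·(28/1729.45) ≈ -0.082.
|E_p| < 1: demand is inelastic.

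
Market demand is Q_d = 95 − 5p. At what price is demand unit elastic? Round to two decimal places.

9.50

For linear demand Q_d = a − bp, E = −bp/(a − bp). |E| = 1 ⇒ bp = a − bp ⇒ p = a/(2b).
p = 95/(2·5) = 9.50.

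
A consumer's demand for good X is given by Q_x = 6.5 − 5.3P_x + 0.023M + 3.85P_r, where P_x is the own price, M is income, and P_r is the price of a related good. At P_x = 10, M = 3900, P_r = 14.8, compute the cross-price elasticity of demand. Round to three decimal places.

0.569

Substituting, Q_x = 6.5 − 5.3(10) + 0.023(3900) + 3.85(14.8) = 6.5 − 53 + 89.7 + 56.98 = 100.18.
∂Q_x/∂P_r = +3.85, so E_xy = 3.85·(14.8/100.18) ≈ 0.569.
E_xy > 0: the goods are substitutes.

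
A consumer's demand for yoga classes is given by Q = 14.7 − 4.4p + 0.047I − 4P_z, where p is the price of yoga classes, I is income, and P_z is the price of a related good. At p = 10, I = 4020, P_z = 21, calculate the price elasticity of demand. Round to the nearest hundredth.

Evaluating quantity at (p, I, P_z) gives Q = 14.7 − 4.4(10) + 0.047(4020) − 4(21) = 14.7 − 44 + 188.94 − 84 = 75.64.
∂Q/∂p = −4.4, so E_p = (−4.4)·(10/75.64) ≈ -0.58.
|E_p| < 1: demand is inelastic.

-0.58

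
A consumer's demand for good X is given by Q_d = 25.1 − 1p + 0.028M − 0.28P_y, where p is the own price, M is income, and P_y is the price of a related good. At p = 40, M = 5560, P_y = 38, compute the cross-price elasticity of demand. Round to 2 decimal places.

-0.08

First evaluate Q_d: 25.1 − 1(40) + 0.028(5560) − 0.28(38) = 25.1 − 40 + 155.68 − 10.64 = 130.14.
∂Q_d/∂P_y = −0.28, so E_xy = -0.28·(38/130.14) ≈ -0.08.
E_xy < 0: the goods are complements.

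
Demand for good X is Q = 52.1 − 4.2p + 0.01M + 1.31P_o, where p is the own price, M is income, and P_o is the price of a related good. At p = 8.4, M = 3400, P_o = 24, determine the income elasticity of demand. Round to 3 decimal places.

0.413

Substituting, Q = 52.1 − 4.2(8.4) + 0.01(3400) + 1.31(24) = 52.1 − 35.28 + 34 + 31.44 = 82.26.
∂Q/∂M = +0.01, so E_I = 0.01·(3400/82.26) ≈ 0.413.
E_I ∈ (0,1): normal good (necessity).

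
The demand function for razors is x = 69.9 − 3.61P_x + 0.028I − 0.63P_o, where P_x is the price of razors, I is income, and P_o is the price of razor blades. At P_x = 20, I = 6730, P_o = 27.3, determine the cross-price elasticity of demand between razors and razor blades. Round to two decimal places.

Evaluating quantity at (P_x, I, P_o) gives x = 69.9 − 3.61(20) + 0.028(6730) − 0.63(27.3) = 69.9 − 72.2 + 188.44 − 17.199 = 168.941.
∂x/∂P_o = −0.63, so E_xy = -0.63·(27.3/168.941) ≈ -0.10.
E_xy < 0: the goods are complements.

-0.10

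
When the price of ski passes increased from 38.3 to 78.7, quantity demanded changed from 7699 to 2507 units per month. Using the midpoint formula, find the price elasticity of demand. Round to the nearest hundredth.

%Δq = (2507 − 7699)/[(7699 + 2507)/2] = -5192/5103 ≈ -1.0174.
%ΔP = (78.7 − 38.3)/[(38.3 + 78.7)/2] = 40.4/58.5 ≈ 0.6906.
Arc elasticity E = %Δq/%ΔP ≈ -1.0174/0.6906 ≈ -1.47.
|E| > 1: demand is elastic over this range.

-1.47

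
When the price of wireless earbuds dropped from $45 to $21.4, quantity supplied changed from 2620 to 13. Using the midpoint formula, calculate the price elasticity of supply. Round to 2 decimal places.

%ΔQ = (13 − 2620)/[(2620 + 13)/2] = -2607/1316.5 ≈ -1.9803.
%ΔP = (21.4 − 45)/[(45 + 21.4)/2] = -23.6/33.2 ≈ -0.7108.
Arc elasticity E = %ΔQ/%ΔP ≈ -1.9803/-0.7108 ≈ 2.79.
|E| > 1: supply is elastic over this range.

2.79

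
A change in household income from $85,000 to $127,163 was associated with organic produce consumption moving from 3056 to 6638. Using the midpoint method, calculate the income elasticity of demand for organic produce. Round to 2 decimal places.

%ΔQ = (6638 − 3056)/[(3056+6638)/2] = 3582/4847 ≈ 0.7390.
%ΔM = (127,163 − 85,000)/[(85,000+127,163)/2] = 42163/106081.5 ≈ 0.3975.
E_I = %ΔQ/%ΔM ≈ 1.86.
E_I > 1: normal good (luxury).

1.86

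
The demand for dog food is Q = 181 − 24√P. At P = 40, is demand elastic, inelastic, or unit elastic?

At P = 40, Q = 29.2107.
dQ/dP = −24/(2√P) = −24/(2·6.3246).
Point elasticity E = (dQ/dP)·(P/Q) = -1.8974 × 40/29.2107 ≈ -2.598.
|E| ≈ 2.598 > 1, so demand is elastic.

elastic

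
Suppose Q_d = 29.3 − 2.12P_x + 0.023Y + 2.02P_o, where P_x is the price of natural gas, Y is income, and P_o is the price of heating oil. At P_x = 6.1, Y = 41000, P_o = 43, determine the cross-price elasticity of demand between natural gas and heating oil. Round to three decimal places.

0.083

At the given point, Q_d = 29.3 − 2.12(6.1) + 0.023(41000) + 2.02(43) = 29.3 − 12.932 + 943 + 86.86 = 1046.228.
∂Q_d/∂P_o = +2.02, so E_xy = 2.02·(43/1046.228) ≈ 0.083.
E_xy > 0: the goods are substitutes.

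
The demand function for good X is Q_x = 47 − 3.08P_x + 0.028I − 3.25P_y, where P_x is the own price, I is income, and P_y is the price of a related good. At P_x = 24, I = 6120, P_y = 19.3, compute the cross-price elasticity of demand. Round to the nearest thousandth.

-0.768

At the given point, Q_x = 47 − 3.08(24) + 0.028(6120) − 3.25(19.3) = 47 − 73.92 + 171.36 − 62.725 = 81.715.
∂Q_x/∂P_y = −3.25, so E_xy = -3.25·(19.3/81.715) ≈ -0.768.
E_xy < 0: the goods are complements.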